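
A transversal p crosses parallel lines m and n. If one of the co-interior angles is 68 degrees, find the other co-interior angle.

Co-interior angles sum to 180: 180 - 68 = 112 degrees.

112 degrees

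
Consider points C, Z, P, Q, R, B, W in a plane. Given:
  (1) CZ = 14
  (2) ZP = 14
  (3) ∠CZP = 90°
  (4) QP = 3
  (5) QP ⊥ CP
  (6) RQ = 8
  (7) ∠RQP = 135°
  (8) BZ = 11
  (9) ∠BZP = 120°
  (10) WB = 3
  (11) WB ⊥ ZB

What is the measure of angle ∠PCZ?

Step 1: By the law of cosines on triangle CZP: CP² = 14² + 14² − 2·14·14·cos(90°) = 392, so CP = 14·√2.
Step 2: By the inverse law of cosines on triangle PCZ: cos(∠PCZ) = ((14·√2)² + 14² − 14²) / (2·14·√2·14) = 392/554.37 = 0.7071, so ∠PCZ = 45°.

Therefore, the measure of angle ∠PCZ = 45°.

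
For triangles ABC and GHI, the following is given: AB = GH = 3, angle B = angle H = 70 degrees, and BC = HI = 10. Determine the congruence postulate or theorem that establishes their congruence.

The given information provides:
AB = GH = 3, angle B = angle H = 70 degrees, and BC = HI = 10
This matches the SAS congruence theorem.
Two pairs of corresponding sides and the included angle are equal (Side-Angle-Side).

SAS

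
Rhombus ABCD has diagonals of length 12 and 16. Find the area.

Area of a rhombus = (d1 * d2) / 2
Area = (12 * 16) / 2
Area = 192 / 2
Area = 96

96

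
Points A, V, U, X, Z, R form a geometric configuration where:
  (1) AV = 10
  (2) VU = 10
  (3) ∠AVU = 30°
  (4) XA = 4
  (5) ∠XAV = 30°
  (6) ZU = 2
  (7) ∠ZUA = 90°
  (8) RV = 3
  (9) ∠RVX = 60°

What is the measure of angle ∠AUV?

Step 1: By the law of cosines on triangle UVA: UA² = 10² + 10² − 2·10·10·cos(30°) = 26.79, so UA ≈ 5.18.
Step 2: By the inverse law of cosines on triangle AUV: cos(∠AUV) = (5.18² + 10² − 10²) / (2·5.18·10) = 26.79/103.53 = 0.2588, so ∠AUV = 75°.

Therefore, the measure of angle ∠AUV = 75°.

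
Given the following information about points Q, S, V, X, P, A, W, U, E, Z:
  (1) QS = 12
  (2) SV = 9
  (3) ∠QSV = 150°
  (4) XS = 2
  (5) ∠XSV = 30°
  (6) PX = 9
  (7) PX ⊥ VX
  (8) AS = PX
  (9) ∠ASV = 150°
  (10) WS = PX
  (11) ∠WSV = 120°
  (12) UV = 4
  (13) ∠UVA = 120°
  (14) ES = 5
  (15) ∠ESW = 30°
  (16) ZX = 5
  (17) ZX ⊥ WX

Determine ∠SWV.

From the given relations: WS = PX = 9.
Step 1: By the law of cosines on triangle WSV: WV² = 9² + 9² − 2·9·9·cos(120°) = 243, so WV = 9·√3.
Step 2: By the inverse law of cosines on triangle SWV: cos(∠SWV) = (9² + (9·√3)² − 9²) / (2·9·9·√3) = 243/280.59 = 0.866, so ∠SWV = 30°.

Therefore, the measure of angle ∠SWV = 30°.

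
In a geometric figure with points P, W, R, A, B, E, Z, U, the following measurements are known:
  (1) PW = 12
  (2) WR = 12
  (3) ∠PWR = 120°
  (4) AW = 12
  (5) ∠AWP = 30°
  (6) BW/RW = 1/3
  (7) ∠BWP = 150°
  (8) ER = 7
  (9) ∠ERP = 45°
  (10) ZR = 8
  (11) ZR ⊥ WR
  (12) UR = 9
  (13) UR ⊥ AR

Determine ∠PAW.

Step 1: By the law of cosines on triangle AWP: AP² = 12² + 12² − 2·12·12·cos(30°) = 38.58, so AP ≈ 6.21.
Step 2: By the inverse law of cosines on triangle PAW: cos(∠PAW) = (6.21² + 12² − 12²) / (2·6.21·12) = 38.58/149.08 = 0.2588, so ∠PAW = 75°.

Therefore, the measure of angle ∠PAW = 75°.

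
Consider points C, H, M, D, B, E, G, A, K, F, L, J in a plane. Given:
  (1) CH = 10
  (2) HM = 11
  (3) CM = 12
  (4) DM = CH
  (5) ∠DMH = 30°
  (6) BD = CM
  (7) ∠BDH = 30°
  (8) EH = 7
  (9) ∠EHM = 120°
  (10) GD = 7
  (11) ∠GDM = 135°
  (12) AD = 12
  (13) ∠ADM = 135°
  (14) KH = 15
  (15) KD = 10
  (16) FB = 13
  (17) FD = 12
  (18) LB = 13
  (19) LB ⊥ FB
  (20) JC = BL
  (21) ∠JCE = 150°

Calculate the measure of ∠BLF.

Step 1: By the law of cosines on triangle LBF: LF² = 13² + 13² − 2·13·13·cos(90°) = 338, so LF = 13·√2.
Step 2: By the inverse law of cosines on triangle BLF: cos(∠BLF) = (13² + (13·√2)² − 13²) / (2·13·13·√2) = 338/478 = 0.7071, so ∠BLF = 45°.

Therefore, the measure of angle ∠BLF = 45°.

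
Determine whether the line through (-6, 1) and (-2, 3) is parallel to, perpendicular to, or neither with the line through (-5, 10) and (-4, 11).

Slope of line 1: m1 = (3 - 1)/(-2 - -6) = 2/4 = 1/2
Slope of line 2: m2 = (11 - 10)/(-4 - -5) = 1/1 = 1
m1 != m2 (1/2 != 1), so not parallel.
m1 * m2 = (1/2) * (1) = 1/2 != -1, so not perpendicular.
The lines are neither parallel nor perpendicular.

Neither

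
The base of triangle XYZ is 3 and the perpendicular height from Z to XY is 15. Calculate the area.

Area = (1/2) * base * height
Area = (1/2) * 3 * 15
Area = 45/2

45/2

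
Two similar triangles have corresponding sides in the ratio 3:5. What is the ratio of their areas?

Area scales with the square of linear dimensions. If every length is multiplied by 3/5, then the area is multiplied by (3/5)^2 = 9/25.
The area ratio is 9:25.

9:25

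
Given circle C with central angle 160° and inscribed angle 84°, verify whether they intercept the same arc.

By the inscribed angle theorem, the inscribed angle for a central angle of 160° should be 160° / 2 = 80°.
The given inscribed angle is 84°, which does not equal 80°.
Therefore, no, they do not correspond to the same arc.

No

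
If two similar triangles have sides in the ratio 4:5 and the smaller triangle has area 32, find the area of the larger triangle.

The ratio of areas of similar triangles = (side ratio)^2.
Side ratio = 4:5, so area ratio = 16:25.
Area of the larger triangle / Area of the smaller triangle = 25/16
Area of the larger triangle = 32 * 25/16 = 50

50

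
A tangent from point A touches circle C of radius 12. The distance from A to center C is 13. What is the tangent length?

tangent = √(d² - r²) = √(13² - 12²) = √(169 - 144) = √25 = 5

5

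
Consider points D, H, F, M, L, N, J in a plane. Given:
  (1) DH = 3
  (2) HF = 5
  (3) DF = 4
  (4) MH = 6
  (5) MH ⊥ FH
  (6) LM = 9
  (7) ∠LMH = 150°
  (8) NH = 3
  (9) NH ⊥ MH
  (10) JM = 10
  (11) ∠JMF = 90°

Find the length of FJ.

Step 1: By the law of cosines on triangle FHM: FM² = 5² + 6² − 2·5·6·cos(90°) = 61, so FM = √61.
Step 2: By the law of cosines on triangle FMJ: FJ² = √61² + 10² − 2·√61·10·cos(90°) = 161, so FJ = √161.

Therefore, the length of FJ = √161.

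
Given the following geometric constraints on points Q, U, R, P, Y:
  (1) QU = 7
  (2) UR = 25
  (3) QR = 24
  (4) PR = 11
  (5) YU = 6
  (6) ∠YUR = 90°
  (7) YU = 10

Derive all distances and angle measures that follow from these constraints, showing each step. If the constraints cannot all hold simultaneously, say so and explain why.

These constraints are not satisfiable: (5) YU = 6 and (7) YU = 10 assign two different lengths to the same segment. No planar figure meets all of them, so nothing further can be derived.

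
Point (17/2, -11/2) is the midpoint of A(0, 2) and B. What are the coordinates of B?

Using the midpoint formula: M = ((x1 + x2)/2, (y1 + y2)/2)
We know M = (17/2, -11/2) and A = (0, 2)
For x: 17/2 = (0 + x2)/2, so x2 = 2*17/2 - 0 = 17
For y: -11/2 = (2 + y2)/2, so y2 = 2*-11/2 - 2 = -13
B = (17, -13)

(17, -13)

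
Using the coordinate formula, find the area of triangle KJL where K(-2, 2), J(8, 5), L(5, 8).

Shoelace: Area = (1/2)|-2(5-8) + 8(8-2) + 5(2-5)| = (1/2)(39) = 39/2

39/2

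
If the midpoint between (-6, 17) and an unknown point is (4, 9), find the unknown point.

Using the midpoint formula: M = ((x1 + x2)/2, (y1 + y2)/2)
We know M = (4, 9) and Q = (-6, 17)
For x: 4 = (-6 + x2)/2, so x2 = 2*4 - -6 = 14
For y: 9 = (17 + y2)/2, so y2 = 2*9 - 17 = 1
P = (14, 1)

(14, 1)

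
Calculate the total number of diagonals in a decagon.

Total line segments between 10 vertices = C(10,2) = 45.
Subtract the 10 sides: 45 - 10 = 35 diagonals.

35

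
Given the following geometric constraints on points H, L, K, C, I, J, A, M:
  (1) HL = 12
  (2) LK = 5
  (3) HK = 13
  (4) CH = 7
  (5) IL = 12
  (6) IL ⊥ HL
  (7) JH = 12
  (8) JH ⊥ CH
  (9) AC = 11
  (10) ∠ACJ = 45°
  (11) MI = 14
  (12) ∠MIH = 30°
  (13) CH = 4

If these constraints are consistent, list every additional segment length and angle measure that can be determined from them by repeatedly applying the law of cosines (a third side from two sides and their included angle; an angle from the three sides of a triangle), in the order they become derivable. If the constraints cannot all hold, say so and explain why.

These constraints are not satisfiable: (4) CH = 7 and (13) CH = 4 assign two different lengths to the same segment. No planar figure meets all of them, so nothing further can be derived.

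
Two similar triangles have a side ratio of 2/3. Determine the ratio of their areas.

The ratio of areas of similar triangles equals the square of the side ratio.
Side ratio = 2:3
Area ratio = (2/3)^2 = 4/9 = 4:9

4:9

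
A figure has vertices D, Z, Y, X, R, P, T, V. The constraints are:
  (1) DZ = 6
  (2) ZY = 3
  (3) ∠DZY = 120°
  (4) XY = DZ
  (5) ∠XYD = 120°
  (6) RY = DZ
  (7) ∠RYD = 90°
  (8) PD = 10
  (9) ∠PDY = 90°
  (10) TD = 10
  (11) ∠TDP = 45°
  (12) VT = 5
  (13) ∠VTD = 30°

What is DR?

From the given relations: RY = DZ = 6.
Step 1: By the law of cosines on triangle DZY: DY² = 6² + 3² − 2·6·3·cos(120°) = 63, so DY = 3·√7.
Step 2: By the law of cosines on triangle DYR: DR² = (3·√7)² + 6² − 2·3·√7·6·cos(90°) = 99, so DR = 3·√11.

Therefore, the length of DR = 3·√11.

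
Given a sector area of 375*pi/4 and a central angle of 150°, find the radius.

r² = 360 × 375*pi/4 / (π × 150) = 225, so r = 15.

15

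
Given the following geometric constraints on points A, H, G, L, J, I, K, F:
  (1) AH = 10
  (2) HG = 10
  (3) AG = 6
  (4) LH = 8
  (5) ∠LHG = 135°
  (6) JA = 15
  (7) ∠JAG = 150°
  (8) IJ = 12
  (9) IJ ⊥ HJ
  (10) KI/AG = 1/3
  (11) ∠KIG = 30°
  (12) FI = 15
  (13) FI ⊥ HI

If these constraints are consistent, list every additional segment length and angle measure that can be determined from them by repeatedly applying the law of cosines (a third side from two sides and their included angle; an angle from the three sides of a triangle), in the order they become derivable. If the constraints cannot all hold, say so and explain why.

The constraints are consistent. Derivable facts, in order:
After 1 step:
- GJ ≈ 20.42
- GL ≈ 16.65
- ∠AGH = 72.54°
- ∠AHG = 34.92°
- ∠GAH = 72.54°
After 2 steps:
- ∠AGJ = 21.55°
- ∠AJG = 8.45°
- ∠GLH = 25.14°
- ∠HGL = 19.86°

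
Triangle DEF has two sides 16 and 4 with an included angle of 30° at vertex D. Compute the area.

Area = (1/2) * DE * DF * sin(D)
Area = (1/2) * 16 * 4 * sin(30°)
Area = (1/2) * 16 * 4 * 1/2
Area = 16

16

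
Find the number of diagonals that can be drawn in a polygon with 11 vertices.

The number of diagonals in an n-gon is n(n - 3)/2.
For n = 11: 11(11 - 3)/2 = 11 × 8 / 2 = 44.

44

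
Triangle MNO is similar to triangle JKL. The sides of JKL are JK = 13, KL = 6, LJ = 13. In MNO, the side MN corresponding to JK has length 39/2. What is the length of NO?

Similar triangles have proportional sides. Setting up the proportion:
MN / JK = NO / KL
39/2 / 13 = NO / 6
NO = 6 * 39/2 / 13 = 9.

9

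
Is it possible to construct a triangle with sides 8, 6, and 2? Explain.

No.
The triangle inequality is violated: 6 + 2 = 8 ≤ 8.
These lengths cannot form a triangle.

No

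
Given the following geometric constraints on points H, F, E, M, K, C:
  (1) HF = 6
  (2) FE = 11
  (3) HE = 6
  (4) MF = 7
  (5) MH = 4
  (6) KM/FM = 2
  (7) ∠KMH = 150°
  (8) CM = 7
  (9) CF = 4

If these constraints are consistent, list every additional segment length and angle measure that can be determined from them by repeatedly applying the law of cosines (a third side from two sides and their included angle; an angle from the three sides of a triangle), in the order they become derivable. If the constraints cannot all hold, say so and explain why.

The constraints are consistent. Derivable facts, in order:
After 1 step:
- HK ≈ 17.58
- ∠CFM = 73.4°
- ∠CMF = 33.2°
- ∠EFH = 23.56°
- ∠EHF = 132.89°
- ∠FCM = 73.4°
- ∠FEH = 23.56°
- ∠FHM = 86.42°
- ∠FMH = 58.81°
- ∠HFM = 34.77°
After 2 steps:
- ∠HKM = 6.53°
- ∠KHM = 23.47°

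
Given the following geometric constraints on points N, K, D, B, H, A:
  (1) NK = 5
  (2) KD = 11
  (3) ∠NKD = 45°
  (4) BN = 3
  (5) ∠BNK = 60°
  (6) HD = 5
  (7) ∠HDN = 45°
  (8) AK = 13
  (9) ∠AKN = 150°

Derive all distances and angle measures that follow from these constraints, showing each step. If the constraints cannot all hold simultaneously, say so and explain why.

The constraints are consistent.

Step 1: From NK = 5, KD = 11, and ∠NKD = 45°, by the law of cosines:
  ND² = NK² + KD² - 2·NK·KD·cos(45°) = 25 + 121 - 77.78 = 68.22
  ND ≈ 8.26

Step 2: From NK = 5, KA = 13, and ∠NKA = 150°, by the law of cosines:
  NA² = NK² + KA² - 2·NK·KA·cos(150°) = 25 + 169 + 112.6 = 306.6
  NA ≈ 17.51

Step 3: From KN = 5, NB = 3, and ∠KNB = 60°, by the law of cosines:
  KB² = KN² + NB² - 2·KN·NB·cos(60°) = 25 + 9 - 15 = 19
  KB = √19

Step 4: From ND = 8.26, DH = 5, and ∠NDH = 45°, by the law of cosines:
  NH² = ND² + DH² - 2·ND·DH·cos(45°) = 68.22 + 25 - 58.4 = 34.82
  NH ≈ 5.9

Step 5: From NA = 17.51, NK = 5, AK = 13, by the inverse law of cosines:
  cos(∠ANK) = (NA² + NK² - AK²) / (2·NA·NK)
  ∠ANK = 21.79°

Step 6: From ND = 8.26, NK = 5, DK = 11, by the inverse law of cosines:
  cos(∠DNK) = (ND² + NK² - DK²) / (2·ND·NK)
  ∠DNK = 109.66°

Step 7: From KB = √19, KN = 5, BN = 3, by the inverse law of cosines:
  cos(∠BKN) = (KB² + KN² - BN²) / (2·KB·KN)
  ∠BKN = 36.59°

Step 8: From DK = 11, DN = 8.26, KN = 5, by the inverse law of cosines:
  cos(∠KDN) = (DK² + DN² - KN²) / (2·DK·DN)
  ∠KDN = 25.34°

Step 9: From BK = √19, BN = 3, KN = 5, by the inverse law of cosines:
  cos(∠KBN) = (BK² + BN² - KN²) / (2·BK·BN)
  ∠KBN = 83.41°

Step 10: From AK = 13, AN = 17.51, KN = 5, by the inverse law of cosines:
  cos(∠KAN) = (AK² + AN² - KN²) / (2·AK·AN)
  ∠KAN = 8.21°

Step 11: From ND = 8.26, NH = 5.9, DH = 5, by the inverse law of cosines:
  cos(∠DNH) = (ND² + NH² - DH²) / (2·ND·NH)
  ∠DNH = 36.81°

Step 12: From HD = 5, HN = 5.9, DN = 8.26, by the inverse law of cosines:
  cos(∠DHN) = (HD² + HN² - DN²) / (2·HD·HN)
  ∠DHN = 98.19°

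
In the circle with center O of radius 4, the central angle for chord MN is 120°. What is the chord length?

Chord = 2(4) sin(60°) = 4*sqrt(3)

4*sqrt(3)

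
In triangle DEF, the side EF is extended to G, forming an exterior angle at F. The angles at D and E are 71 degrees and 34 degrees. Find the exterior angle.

Exterior angle = 71 + 34 = 105 degrees (exterior angle theorem).

105 degrees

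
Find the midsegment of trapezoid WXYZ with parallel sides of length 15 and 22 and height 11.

The midsegment of a trapezoid = (base1 + base2) / 2
midsegment = (15 + 22) / 2
midsegment = 37 / 2
midsegment = 37/2

37/2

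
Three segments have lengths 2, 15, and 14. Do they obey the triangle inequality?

Sort the sides: 2, 14, 15.
It suffices to check that the sum of the two smallest exceeds the largest:
2 + 14 = 16 > 15. ✓
Yes, a valid triangle can be formed.

Yes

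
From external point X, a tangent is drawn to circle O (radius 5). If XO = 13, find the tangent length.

Let T be the point of tangency. Then OT ⊥ XT (radius ⊥ tangent).
In right triangle OTX: OX² = OT² + XT²
13² = 5² + XT²
XT² = 144, XT = 12

12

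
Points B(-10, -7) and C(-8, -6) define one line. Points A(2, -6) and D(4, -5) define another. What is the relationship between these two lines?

Slope of line 1: m1 = (-6 - -7)/(-8 - -10) = 1/2 = 1/2
Slope of line 2: m2 = (-5 - -6)/(4 - 2) = 1/2 = 1/2
Since m1 = m2 = 1/2, the lines are parallel.

Parallel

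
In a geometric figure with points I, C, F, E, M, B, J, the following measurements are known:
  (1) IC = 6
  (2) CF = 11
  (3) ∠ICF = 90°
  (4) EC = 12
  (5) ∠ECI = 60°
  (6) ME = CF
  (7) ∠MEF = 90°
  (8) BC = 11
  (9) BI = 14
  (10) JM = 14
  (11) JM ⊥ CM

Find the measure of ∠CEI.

Step 1: By the law of cosines on triangle ECI: EI² = 12² + 6² − 2·12·6·cos(60°) = 108, so EI = 6·√3.
Step 2: By the inverse law of cosines on triangle CEI: cos(∠CEI) = (12² + (6·√3)² − 6²) / (2·12·6·√3) = 216/249.42 = 0.866, so ∠CEI = 30°.

Therefore, the measure of angle ∠CEI = 30°.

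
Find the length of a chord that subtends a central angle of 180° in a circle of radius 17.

Chord = 2(17) sin(90°) = 34

34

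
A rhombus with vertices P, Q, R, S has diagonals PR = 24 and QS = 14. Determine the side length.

Half-diagonals are 12 and 7. side = sqrt(12^2 + 7^2) = sqrt(193)

sqrt(193)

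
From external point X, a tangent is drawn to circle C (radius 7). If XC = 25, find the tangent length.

Let T be the point of tangency. Then CT ⊥ XT (radius ⊥ tangent).
In right triangle CTX: CX² = CT² + XT²
25² = 7² + XT²
XT² = 576, XT = 24

24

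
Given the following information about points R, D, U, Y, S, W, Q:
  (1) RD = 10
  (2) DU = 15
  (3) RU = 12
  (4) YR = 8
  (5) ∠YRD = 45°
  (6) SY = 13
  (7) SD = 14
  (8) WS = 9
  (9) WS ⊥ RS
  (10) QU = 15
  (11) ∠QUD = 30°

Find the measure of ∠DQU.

Step 1: By the law of cosines on triangle QUD: QD² = 15² + 15² − 2·15·15·cos(30°) = 60.29, so QD ≈ 7.76.
Step 2: By the inverse law of cosines on triangle DQU: cos(∠DQU) = (7.76² + 15² − 15²) / (2·7.76·15) = 60.29/232.94 = 0.2588, so ∠DQU = 75°.

Therefore, the measure of angle ∠DQU = 75°.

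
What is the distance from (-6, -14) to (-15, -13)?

d = sqrt((-9)^2 + (1)^2) = sqrt(82)

sqrt(82)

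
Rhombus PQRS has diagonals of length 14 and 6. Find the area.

Area of a rhombus = (d1 * d2) / 2
Area = (14 * 6) / 2
Area = 84 / 2
Area = 42

42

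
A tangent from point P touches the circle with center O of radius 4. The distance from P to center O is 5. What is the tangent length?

The tangent, radius, and line from the external point to the center form a right triangle.
The right angle is where the tangent meets the radius.
By the Pythagorean theorem: tangent² + 4² = 5²
tangent² = 25 - 16 = 9
tangent = 3

3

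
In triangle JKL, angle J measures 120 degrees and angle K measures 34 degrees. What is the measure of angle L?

The interior angles sum to 180°: angle L = 180 - 120 - 34 = 26°.
The triangle is obtuse (angles 120°, 34°, 26°).

26 degrees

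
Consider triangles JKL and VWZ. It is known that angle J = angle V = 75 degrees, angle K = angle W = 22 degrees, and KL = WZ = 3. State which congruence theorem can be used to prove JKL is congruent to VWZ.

The given information provides:
angle J = angle V = 75 degrees, angle K = angle W = 22 degrees, and KL = WZ = 3
This matches the AAS congruence theorem.
Two pairs of corresponding angles and a non-included side are equal (Angle-Angle-Side).

AAS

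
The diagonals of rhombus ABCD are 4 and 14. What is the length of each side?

In a rhombus, the diagonals bisect each other perpendicularly, creating four congruent right triangles.
Each triangle has legs 2 (half of 4) and 7 (half of 14).
The hypotenuse of each right triangle is a side of the rhombus:
side = sqrt(2^2 + 7^2) = sqrt(53)

sqrt(53)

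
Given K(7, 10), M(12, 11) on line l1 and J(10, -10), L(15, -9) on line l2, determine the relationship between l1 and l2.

Slope of line 1: m1 = (11 - 10)/(12 - 7) = 1/5 = 1/5
Slope of line 2: m2 = (-9 - -10)/(15 - 10) = 1/5 = 1/5
Two lines are parallel if and only if they have equal slopes (or both are vertical).
Here m1 = m2 = 1/5, confirming the lines are parallel.

Parallel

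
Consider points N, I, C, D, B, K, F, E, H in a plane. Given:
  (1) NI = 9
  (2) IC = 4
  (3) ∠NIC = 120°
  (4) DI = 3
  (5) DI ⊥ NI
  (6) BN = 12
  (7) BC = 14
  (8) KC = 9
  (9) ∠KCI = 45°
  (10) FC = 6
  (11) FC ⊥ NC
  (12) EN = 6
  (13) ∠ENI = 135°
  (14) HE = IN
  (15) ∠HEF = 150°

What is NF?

Step 1: By the law of cosines on triangle CIN: CN² = 4² + 9² − 2·4·9·cos(120°) = 133, so CN = √133.
Step 2: By the law of cosines on triangle NCF: NF² = √133² + 6² − 2·√133·6·cos(90°) = 169, so NF = 13.

Therefore, the length of NF = 13.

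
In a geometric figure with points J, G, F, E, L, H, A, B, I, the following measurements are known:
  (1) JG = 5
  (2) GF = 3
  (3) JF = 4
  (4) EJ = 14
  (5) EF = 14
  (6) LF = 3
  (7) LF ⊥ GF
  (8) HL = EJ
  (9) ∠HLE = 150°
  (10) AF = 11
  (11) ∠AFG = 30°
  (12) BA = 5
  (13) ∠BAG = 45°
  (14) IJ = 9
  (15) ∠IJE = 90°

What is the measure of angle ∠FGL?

Step 1: By the law of cosines on triangle GFL: GL² = 3² + 3² − 2·3·3·cos(90°) = 18, so GL = 3·√2.
Step 2: By the inverse law of cosines on triangle FGL: cos(∠FGL) = (3² + (3·√2)² − 3²) / (2·3·3·√2) = 18/25.46 = 0.7071, so ∠FGL = 45°.

Therefore, the measure of angle ∠FGL = 45°.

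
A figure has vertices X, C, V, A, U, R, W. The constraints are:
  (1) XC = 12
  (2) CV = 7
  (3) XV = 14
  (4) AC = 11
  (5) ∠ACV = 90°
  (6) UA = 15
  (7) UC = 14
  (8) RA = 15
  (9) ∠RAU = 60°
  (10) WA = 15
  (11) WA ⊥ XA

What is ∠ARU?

Step 1: By the law of cosines on triangle RAU: RU² = 15² + 15² − 2·15·15·cos(60°) = 225, so RU = 15.
Step 2: By the inverse law of cosines on triangle ARU: cos(∠ARU) = (15² + 15² − 15²) / (2·15·15) = 225/450 = 0.5, so ∠ARU = 60°.

Therefore, the measure of angle ∠ARU = 60°.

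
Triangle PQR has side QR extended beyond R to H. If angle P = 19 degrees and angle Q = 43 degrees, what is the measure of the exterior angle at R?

By the exterior angle theorem, an exterior angle of a triangle equals the sum of the two remote interior angles.
Exterior angle = angle P + angle Q
Exterior angle = 19 + 43 = 62 degrees

62 degrees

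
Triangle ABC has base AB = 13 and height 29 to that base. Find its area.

Area = (1/2) * base * height
Area = (1/2) * 13 * 29
Area = 377/2

377/2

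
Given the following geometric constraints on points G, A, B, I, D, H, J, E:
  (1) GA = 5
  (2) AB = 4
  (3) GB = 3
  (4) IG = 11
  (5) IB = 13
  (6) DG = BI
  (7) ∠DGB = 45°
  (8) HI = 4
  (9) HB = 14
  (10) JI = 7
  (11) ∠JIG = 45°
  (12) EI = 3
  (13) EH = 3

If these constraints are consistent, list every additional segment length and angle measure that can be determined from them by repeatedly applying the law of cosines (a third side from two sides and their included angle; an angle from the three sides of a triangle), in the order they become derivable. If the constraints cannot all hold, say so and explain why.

The constraints are consistent. Derivable facts, in order:
After 1 step:
- BD ≈ 11.08
- GJ ≈ 7.82
- ∠ABG = 90°
- ∠AGB = 53.13°
- ∠BAG = 36.87°
- ∠BGI = 126.22°
- ∠BHI = 67.42°
- ∠BIG = 10.73°
- ∠BIH = 96.07°
- ∠EHI = 48.19°
- ∠EIH = 48.19°
- ∠GBI = 43.05°
- ∠HBI = 16.51°
- ∠HEI = 83.62°
After 2 steps:
- ∠BDG = 11.03°
- ∠DBG = 123.97°
- ∠GJI = 95.71°
- ∠IGJ = 39.29°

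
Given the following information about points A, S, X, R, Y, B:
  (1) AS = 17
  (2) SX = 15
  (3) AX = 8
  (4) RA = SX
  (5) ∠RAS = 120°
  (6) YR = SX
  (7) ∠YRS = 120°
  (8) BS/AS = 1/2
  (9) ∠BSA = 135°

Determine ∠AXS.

Step 1: By the inverse law of cosines on triangle AXS: cos(∠AXS) = (8² + 15² − 17²) / (2·8·15) = 0/240 = 0, so ∠AXS = 90°.

Therefore, the measure of angle ∠AXS = 90°.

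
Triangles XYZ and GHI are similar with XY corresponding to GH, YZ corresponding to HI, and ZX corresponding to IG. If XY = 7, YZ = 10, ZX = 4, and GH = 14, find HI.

k = 14/7 = 2. HI = 2 * 10 = 20.

20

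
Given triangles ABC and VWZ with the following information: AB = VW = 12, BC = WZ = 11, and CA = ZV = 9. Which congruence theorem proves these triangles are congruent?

Consider the given information: AB = VW = 12, BC = WZ = 11, and CA = ZV = 9
This is not AAS or HL: AAS requires two angles and a non-included side. HL only applies to right triangles with matching hypotenuse and leg.
The correct criterion is SSS. All three pairs of corresponding sides are equal (Side-Side-Side).

SSS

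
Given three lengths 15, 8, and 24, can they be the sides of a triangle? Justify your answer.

Check the triangle inequality: 15 + 8 = 23 ≤ 24.
Since the sum of two sides does not exceed the third, no triangle can be formed.

No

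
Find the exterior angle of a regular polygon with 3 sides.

Each exterior angle of a regular n-gon is 360 / n.
For n = 3: 360 / 3 = 120 degrees.

120 degrees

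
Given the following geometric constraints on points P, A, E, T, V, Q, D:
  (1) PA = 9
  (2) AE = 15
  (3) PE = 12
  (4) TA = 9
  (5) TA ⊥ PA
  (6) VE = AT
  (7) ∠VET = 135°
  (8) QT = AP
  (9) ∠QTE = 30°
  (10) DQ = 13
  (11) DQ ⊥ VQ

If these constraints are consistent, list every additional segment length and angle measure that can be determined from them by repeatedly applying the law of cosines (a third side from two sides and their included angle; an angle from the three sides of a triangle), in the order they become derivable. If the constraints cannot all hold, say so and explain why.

The constraints are consistent. Derivable facts, in order:
After 1 step:
- PT = 9·√2
- ∠AEP = 36.87°
- ∠APE = 90°
- ∠EAP = 53.13°
After 2 steps:
- ∠APT = 45°
- ∠ATP = 45°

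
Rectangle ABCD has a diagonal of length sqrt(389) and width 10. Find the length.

Using the Pythagorean theorem: d^2 = a^2 + b^2
b^2 = d^2 - a^2
b^2 = 389 - 100
b^2 = 289
b = sqrt(289) = 17

17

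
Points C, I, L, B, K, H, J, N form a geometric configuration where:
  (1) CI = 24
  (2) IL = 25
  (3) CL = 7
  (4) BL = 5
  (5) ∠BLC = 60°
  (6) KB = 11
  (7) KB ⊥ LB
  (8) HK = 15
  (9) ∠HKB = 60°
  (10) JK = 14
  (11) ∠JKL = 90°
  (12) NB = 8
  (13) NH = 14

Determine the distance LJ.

Step 1: By the law of cosines on triangle LBK: LK² = 5² + 11² − 2·5·11·cos(90°) = 146, so LK = √146.
Step 2: By the law of cosines on triangle LKJ: LJ² = √146² + 14² − 2·√146·14·cos(90°) = 342, so LJ = 3·√38.

Therefore, the length of LJ = 3·√38.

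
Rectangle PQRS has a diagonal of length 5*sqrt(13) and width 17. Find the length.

Using the Pythagorean theorem: d^2 = a^2 + b^2
b^2 = d^2 - a^2
b^2 = 325 - 289
b^2 = 36
b = sqrt(36) = 6

6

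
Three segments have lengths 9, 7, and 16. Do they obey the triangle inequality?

Check the triangle inequality: 9 + 7 = 16 ≤ 16.
Since the sum of two sides does not exceed the third, no triangle can be formed.

No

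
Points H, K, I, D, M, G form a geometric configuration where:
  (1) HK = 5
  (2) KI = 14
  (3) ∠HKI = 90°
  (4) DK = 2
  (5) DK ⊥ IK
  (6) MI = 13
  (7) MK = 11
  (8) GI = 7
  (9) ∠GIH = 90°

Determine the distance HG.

Step 1: By the law of cosines on triangle HKI: HI² = 5² + 14² − 2·5·14·cos(90°) = 221, so HI ≈ 14.87.
Step 2: By the law of cosines on triangle HIG: HG² = 14.87² + 7² − 2·14.87·7·cos(90°) = 270, so HG = 3·√30.

Therefore, the length of HG = 3·√30.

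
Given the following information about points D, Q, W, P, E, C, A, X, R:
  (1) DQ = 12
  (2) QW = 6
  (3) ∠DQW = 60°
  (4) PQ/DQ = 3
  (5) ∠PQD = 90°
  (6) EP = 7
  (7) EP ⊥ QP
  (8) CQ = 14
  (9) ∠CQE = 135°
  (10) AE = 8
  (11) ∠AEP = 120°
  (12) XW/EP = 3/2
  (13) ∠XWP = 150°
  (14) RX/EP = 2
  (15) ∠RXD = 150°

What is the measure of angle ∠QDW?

Step 1: By the law of cosines on triangle DQW: DW² = 12² + 6² − 2·12·6·cos(60°) = 108, so DW = 6·√3.
Step 2: By the inverse law of cosines on triangle QDW: cos(∠QDW) = (12² + (6·√3)² − 6²) / (2·12·6·√3) = 216/249.42 = 0.866, so ∠QDW = 30°.

Therefore, the measure of angle ∠QDW = 30°.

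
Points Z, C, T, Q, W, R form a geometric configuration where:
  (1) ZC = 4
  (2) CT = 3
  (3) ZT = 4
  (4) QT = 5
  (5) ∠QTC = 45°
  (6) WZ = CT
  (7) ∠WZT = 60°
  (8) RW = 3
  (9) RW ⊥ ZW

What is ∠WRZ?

From the given relations: WZ = CT = 3.
Step 1: By the law of cosines on triangle RWZ: RZ² = 3² + 3² − 2·3·3·cos(90°) = 18, so RZ = 3·√2.
Step 2: By the inverse law of cosines on triangle WRZ: cos(∠WRZ) = (3² + (3·√2)² − 3²) / (2·3·3·√2) = 18/25.46 = 0.7071, so ∠WRZ = 45°.

Therefore, the measure of angle ∠WRZ = 45°.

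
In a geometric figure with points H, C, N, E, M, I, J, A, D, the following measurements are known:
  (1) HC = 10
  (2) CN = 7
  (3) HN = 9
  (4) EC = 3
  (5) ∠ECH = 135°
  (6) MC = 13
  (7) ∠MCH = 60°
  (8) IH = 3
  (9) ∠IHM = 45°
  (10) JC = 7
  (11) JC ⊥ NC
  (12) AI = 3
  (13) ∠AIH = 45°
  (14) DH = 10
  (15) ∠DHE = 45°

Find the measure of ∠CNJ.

Step 1: By the law of cosines on triangle NCJ: NJ² = 7² + 7² − 2·7·7·cos(90°) = 98, so NJ = 7·√2.
Step 2: By the inverse law of cosines on triangle CNJ: cos(∠CNJ) = (7² + (7·√2)² − 7²) / (2·7·7·√2) = 98/138.59 = 0.7071, so ∠CNJ = 45°.

Therefore, the measure of angle ∠CNJ = 45°.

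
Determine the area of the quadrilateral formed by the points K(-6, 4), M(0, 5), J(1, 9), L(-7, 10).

The Shoelace formula works by pairing each vertex with the next (cycling back to the first).
For each pair, compute x_i*y_(i+1) - x_(i+1)*y_i:
  (-6*5 - 0*4) = -30
  (0*9 - 1*5) = -5
  (1*10 - -7*9) = 73
  (-7*4 - -6*10) = 32
Taking half the absolute value of the total: Area = (1/2)(70) = 35.

35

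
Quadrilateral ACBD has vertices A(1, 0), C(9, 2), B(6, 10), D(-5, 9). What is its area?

Shoelace: sum of cross terms = 175, Area = (1/2)|175| = 175/2

175/2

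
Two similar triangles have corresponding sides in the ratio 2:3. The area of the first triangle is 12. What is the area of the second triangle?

For similar figures, the area ratio equals the square of the side ratio.
Side ratio (the first triangle to the second triangle) = 2:3, so area ratio = 2^2:3^2 = 4:9.
If the area of the first triangle is 12, then the area of the second triangle = 12 * (9/4) = 27.

27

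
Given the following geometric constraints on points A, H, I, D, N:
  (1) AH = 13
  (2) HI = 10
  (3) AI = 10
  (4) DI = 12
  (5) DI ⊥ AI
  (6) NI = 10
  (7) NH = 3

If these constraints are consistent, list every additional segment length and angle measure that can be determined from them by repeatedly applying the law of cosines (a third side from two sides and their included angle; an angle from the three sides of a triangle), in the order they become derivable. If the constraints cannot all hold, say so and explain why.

The constraints are consistent. Derivable facts, in order:
After 1 step:
- AD = 2·√61
- ∠AHI = 49.46°
- ∠AIH = 81.08°
- ∠HAI = 49.46°
- ∠HIN = 17.25°
- ∠HNI = 81.37°
- ∠IHN = 81.37°
After 2 steps:
- ∠ADI = 39.81°
- ∠DAI = 50.19°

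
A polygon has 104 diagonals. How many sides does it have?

Using d = n(n - 3)/2, we solve 104 = n(n - 3)/2.
So n(n - 3) = 208.
Testing n = 16: 16 * 13 = 208 = 208. Correct.
The polygon has 16 sides.

16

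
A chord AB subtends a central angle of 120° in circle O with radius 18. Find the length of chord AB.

Chord = 2(18) sin(60°) = 18*sqrt(3)

18*sqrt(3)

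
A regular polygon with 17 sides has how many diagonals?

The number of diagonals in an n-gon is n(n - 3)/2.
For n = 17: 17(17 - 3)/2 = 17 × 14 / 2 = 119.

119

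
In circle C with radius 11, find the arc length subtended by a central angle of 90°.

Arc length = 2πr × θ/360
= 2π × 11 × 1/4
= 11*pi/2

11*pi/2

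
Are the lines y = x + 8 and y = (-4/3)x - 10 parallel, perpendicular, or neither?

Slope of line 1: m1 = 1
Slope of line 2: m2 = -4/3
m1 != m2 and m1*m2 = -4/3 != -1. Neither.

Neither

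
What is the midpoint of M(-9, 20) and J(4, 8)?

The midpoint is the average of the coordinates:
x: (-9 + 4)/2 = -5/2
y: (20 + 8)/2 = 14
Midpoint = (-5/2, 14)

(-5/2, 14)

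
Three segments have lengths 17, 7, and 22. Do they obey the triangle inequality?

Check all three triangle inequalities:
17 + 7 = 24 > 22 ✓
17 + 22 = 39 > 7 ✓
7 + 22 = 29 > 17 ✓
All conditions hold, so these sides form a valid triangle.

Yes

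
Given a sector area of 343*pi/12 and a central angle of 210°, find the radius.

r² = 360 × 343*pi/12 / (π × 210) = 49, so r = 7.

7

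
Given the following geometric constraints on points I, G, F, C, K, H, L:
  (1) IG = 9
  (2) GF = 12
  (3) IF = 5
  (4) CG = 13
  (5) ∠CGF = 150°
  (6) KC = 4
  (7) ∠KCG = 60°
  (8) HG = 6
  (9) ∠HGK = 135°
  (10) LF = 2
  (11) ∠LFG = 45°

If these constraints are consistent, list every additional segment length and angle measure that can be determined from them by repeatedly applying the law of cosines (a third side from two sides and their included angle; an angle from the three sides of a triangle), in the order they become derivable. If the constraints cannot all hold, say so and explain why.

The constraints are consistent. Derivable facts, in order:
After 1 step:
- FC ≈ 24.15
- GK = √133
- GL ≈ 10.68
- ∠FGI = 22.19°
- ∠FIG = 114.97°
- ∠GFI = 42.83°
After 2 steps:
- KH ≈ 16.34
- ∠CFG = 15.61°
- ∠CGK = 17.48°
- ∠CKG = 102.52°
- ∠FCG = 14.39°
- ∠FGL = 7.61°
- ∠FLG = 127.39°
After 3 steps:
- ∠GHK = 29.95°
- ∠GKH = 15.05°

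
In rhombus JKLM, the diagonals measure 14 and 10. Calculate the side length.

In a rhombus, the diagonals bisect each other perpendicularly, creating four congruent right triangles.
Each triangle has legs 7 (half of 14) and 5 (half of 10).
The hypotenuse of each right triangle is a side of the rhombus:
side = sqrt(7^2 + 5^2) = sqrt(74)

sqrt(74)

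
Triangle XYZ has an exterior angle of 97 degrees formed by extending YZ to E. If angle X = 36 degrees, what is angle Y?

By the exterior angle theorem: exterior angle = sum of remote interior angles.
97 = 36 + angle Y
angle Y = 97 - 36 = 61 degrees

61 degrees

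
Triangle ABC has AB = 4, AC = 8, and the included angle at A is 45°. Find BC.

Law of cosines: BC^2 = 4^2 + 8^2 - 2(4)(8)cos(45°) = 80 - 32*sqrt(2), so BC = 4*sqrt(5 - 2*sqrt(2)).

4*sqrt(5 - 2*sqrt(2))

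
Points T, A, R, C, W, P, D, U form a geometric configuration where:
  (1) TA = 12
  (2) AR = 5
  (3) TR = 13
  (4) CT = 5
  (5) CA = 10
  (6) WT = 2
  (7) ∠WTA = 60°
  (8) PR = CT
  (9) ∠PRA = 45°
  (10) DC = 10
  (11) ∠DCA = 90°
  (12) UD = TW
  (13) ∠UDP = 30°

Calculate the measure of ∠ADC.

Step 1: By the law of cosines on triangle DCA: DA² = 10² + 10² − 2·10·10·cos(90°) = 200, so DA = 10·√2.
Step 2: By the inverse law of cosines on triangle ADC: cos(∠ADC) = ((10·√2)² + 10² − 10²) / (2·10·√2·10) = 200/282.84 = 0.7071, so ∠ADC = 45°.

Therefore, the measure of angle ∠ADC = 45°.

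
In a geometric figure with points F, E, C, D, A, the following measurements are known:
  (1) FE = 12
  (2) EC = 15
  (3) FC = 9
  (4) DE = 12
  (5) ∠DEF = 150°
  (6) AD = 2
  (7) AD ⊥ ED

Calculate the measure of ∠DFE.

Step 1: By the law of cosines on triangle FED: FD² = 12² + 12² − 2·12·12·cos(150°) = 537.42, so FD ≈ 23.18.
Step 2: By the inverse law of cosines on triangle DFE: cos(∠DFE) = (23.18² + 12² − 12²) / (2·23.18·12) = 537.42/556.37 = 0.9659, so ∠DFE = 15°.

Therefore, the measure of angle ∠DFE = 15°.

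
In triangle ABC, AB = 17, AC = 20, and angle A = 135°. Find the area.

When two sides and the included angle are known, the area formula is (1/2)ab sin(C).
The height from one side to the opposite vertex is 20 sin(135°) = 10*sqrt(2).
Area = (1/2) * 17 * 10*sqrt(2) = 85*sqrt(2).

85*sqrt(2)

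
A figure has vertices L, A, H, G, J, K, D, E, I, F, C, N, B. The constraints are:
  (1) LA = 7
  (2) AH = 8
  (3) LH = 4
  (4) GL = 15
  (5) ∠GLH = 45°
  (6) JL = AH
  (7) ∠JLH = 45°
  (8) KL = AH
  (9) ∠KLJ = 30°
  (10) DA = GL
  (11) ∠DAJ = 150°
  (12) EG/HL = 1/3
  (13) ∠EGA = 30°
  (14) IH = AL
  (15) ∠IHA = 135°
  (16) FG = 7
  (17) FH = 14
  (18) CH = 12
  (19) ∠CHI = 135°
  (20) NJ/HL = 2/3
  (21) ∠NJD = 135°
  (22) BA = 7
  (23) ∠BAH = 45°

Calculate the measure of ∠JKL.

From the given relations: KL = AH = 8; JL = AH = 8.
Step 1: By the law of cosines on triangle KLJ: KJ² = 8² + 8² − 2·8·8·cos(30°) = 17.15, so KJ ≈ 4.14.
Step 2: By the inverse law of cosines on triangle JKL: cos(∠JKL) = (4.14² + 8² − 8²) / (2·4.14·8) = 17.15/66.26 = 0.2588, so ∠JKL = 75°.

Therefore, the measure of angle ∠JKL = 75°.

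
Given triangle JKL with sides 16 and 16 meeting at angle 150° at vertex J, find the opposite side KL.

By the law of cosines: KL^2 = JK^2 + JL^2 - 2*JK*JL*cos(J)
KL^2 = 16^2 + 16^2 - 2*16*16*cos(150°)
KL^2 = 256 + 256 - 512*(-sqrt(3)/2)
KL^2 = 256*sqrt(3) + 512
KL = 16*sqrt(sqrt(3) + 2)

16*sqrt(sqrt(3) + 2)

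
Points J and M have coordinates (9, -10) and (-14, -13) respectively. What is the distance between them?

d = sqrt((-14 - 9)^2 + (-13 - -10)^2)
d = sqrt(-23^2 + -3^2)
d = sqrt(529 + 9)
d = sqrt(538)

sqrt(538)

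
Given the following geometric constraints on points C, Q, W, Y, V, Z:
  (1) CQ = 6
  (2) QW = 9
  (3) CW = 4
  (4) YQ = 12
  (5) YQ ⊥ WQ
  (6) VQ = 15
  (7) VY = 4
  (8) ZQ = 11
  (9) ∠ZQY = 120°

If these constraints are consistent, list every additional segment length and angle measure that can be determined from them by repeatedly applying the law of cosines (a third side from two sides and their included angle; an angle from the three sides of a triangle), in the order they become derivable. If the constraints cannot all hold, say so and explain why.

The constraints are consistent. Derivable facts, in order:
After 1 step:
- WY = 15
- YZ ≈ 19.92
- ∠CQW = 20.74°
- ∠CWQ = 32.09°
- ∠QCW = 127.17°
- ∠QVY = 36.07°
- ∠QYV = 132.62°
- ∠VQY = 11.32°
After 2 steps:
- ∠QWY = 53.13°
- ∠QYW = 36.87°
- ∠QYZ = 28.56°
- ∠QZY = 31.44°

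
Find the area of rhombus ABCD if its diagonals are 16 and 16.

Area = (16 * 16) / 2 = 256 / 2 = 128

128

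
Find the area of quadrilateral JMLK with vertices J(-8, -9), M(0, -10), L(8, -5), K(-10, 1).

Using the Shoelace formula for a quadrilateral (vertices in order):
Area = (1/2)|sum of (x_i * y_(i+1) - x_(i+1) * y_i)|
Terms: (-8*-10 - 0*-9) = 80, (0*-5 - 8*-10) = 80, (8*1 - -10*-5) = -42, (-10*-9 - -8*1) = 98
Sum = 216
Area = (1/2)(216) = 108

108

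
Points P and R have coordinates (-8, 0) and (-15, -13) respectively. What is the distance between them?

The horizontal distance is |-15 - -8| = 7 and the vertical distance is |-13 - 0| = 13.
By the Pythagorean theorem, d = sqrt(7^2 + 13^2) = sqrt(218).

sqrt(218)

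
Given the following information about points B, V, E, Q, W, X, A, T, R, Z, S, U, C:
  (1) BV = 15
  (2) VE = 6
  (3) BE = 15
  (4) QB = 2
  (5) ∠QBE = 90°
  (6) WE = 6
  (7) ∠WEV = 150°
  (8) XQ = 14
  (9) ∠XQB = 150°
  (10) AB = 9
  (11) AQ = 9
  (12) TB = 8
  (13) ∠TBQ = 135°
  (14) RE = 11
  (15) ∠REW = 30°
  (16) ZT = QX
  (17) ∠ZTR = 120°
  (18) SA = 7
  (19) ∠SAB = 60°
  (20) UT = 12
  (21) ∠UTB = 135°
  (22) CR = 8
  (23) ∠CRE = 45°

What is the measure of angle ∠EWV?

Step 1: By the law of cosines on triangle WEV: WV² = 6² + 6² − 2·6·6·cos(150°) = 134.35, so WV ≈ 11.59.
Step 2: By the inverse law of cosines on triangle EWV: cos(∠EWV) = (6² + 11.59² − 6²) / (2·6·11.59) = 134.35/139.09 = 0.9659, so ∠EWV = 15°.

Therefore, the measure of angle ∠EWV = 15°.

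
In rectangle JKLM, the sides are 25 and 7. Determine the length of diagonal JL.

d = sqrt(25^2 + 7^2) = sqrt(674)

sqrt(674)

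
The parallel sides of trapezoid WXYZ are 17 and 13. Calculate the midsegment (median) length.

midsegment = (17 + 13) / 2 = 30 / 2 = 15

15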